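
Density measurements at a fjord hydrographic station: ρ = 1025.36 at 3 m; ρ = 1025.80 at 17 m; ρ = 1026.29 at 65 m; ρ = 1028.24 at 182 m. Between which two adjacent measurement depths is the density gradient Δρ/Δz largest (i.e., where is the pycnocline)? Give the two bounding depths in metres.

3–17 m

Compute the density gradient over each adjacent pair:
  3–17 m: Δρ/Δz = 0.44/14 = 0.031 kg m⁻⁴
  17–65 m: Δρ/Δz = 0.49/48 = 0.010 kg m⁻⁴
  65–182 m: Δρ/Δz = 1.95/117 = 0.017 kg m⁻⁴
The largest gradient is in the 3–17 m interval — the pycnocline.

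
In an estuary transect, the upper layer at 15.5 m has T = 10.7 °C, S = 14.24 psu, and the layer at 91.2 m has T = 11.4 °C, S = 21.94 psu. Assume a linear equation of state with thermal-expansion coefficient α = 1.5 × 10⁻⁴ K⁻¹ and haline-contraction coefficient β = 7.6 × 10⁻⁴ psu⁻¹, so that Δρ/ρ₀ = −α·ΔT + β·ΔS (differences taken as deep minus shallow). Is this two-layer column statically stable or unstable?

stable

ΔT = 11.4 − 10.7 = +0.7 K and ΔS = 21.94 − 14.24 = +7.70 psu (deep − shallow).
−αΔT = -1.05 × 10⁻⁴; βΔS = 5.852 × 10⁻³; sum Δρ/ρ₀ = 5.747 × 10⁻³.
Δρ/ρ₀ > 0, so Δρ > 0: deeper water is denser → statically stable.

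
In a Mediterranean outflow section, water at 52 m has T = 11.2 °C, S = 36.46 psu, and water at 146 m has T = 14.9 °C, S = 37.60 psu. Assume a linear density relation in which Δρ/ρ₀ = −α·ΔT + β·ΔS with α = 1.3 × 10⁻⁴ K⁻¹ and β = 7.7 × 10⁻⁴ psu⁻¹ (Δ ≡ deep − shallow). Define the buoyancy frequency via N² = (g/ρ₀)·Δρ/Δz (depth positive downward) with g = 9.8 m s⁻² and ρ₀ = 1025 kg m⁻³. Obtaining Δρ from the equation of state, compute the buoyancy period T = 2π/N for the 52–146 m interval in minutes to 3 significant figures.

ΔT = +3.7 K, ΔS = +1.14 psu (deep − shallow).
Δρ/ρ₀ = −αΔT + βΔS = -4.81 × 10⁻⁴ + 8.778 × 10⁻⁴ = 3.968 × 10⁻⁴, so Δρ ≈ 0.4067 kg m⁻³.
N² = (g/ρ₀)·Δρ/Δz = g·(Δρ/ρ₀)/Δz = 9.8 × 3.968 × 10⁻⁴ / 94 = 4.1369 × 10⁻⁵ s⁻².
N = √(4.1369 × 10⁻⁵) = 6.4319 × 10⁻³ rad s⁻¹ → T = 2π/N = 976.88 s = 16.281 min ≈ 16.3 min.

16.3 min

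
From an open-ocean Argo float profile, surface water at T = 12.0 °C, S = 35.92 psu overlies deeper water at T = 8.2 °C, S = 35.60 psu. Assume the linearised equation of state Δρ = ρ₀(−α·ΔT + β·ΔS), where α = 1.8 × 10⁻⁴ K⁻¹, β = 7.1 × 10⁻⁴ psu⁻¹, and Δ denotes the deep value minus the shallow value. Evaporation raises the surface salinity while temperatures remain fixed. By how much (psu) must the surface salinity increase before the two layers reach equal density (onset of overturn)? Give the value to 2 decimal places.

Neutral buoyancy requires −α(T_deep − T_surf) + β(S_deep − S_surf′) = 0.
S_surf′ = S_deep − (α/β)·ΔT = 35.60 − (1.8 × 10⁻⁴/7.1 × 10⁻⁴)·(-3.8) = 36.5634 psu.
Increase required: 36.5634 − 35.92 = 0.6434 psu.

0.64 psu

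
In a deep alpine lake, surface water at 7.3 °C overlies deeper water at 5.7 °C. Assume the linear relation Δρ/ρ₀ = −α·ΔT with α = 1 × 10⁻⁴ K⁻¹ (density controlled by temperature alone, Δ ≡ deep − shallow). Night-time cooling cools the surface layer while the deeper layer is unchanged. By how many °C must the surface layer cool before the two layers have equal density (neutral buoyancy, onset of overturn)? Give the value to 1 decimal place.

With temperature the only control, equal density requires T_surf′ = T_deep.
T_surf′ = 5.7 °C.
Cooling required: 7.3 − 5.7 = 1.6 °C.

1.6 °C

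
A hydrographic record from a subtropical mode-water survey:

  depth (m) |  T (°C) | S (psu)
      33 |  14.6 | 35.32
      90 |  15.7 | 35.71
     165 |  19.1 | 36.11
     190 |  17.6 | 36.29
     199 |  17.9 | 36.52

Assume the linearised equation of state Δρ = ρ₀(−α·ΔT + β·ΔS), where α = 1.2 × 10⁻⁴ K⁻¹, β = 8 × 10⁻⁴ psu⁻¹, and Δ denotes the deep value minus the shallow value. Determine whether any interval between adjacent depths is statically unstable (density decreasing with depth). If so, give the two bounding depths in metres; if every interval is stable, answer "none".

90–165 m

Evaluate Δρ/ρ₀ = −αΔT + βΔS across each adjacent pair:
  33–90 m: −αΔT+βΔS = −(1.2 × 10⁻⁴)(+1.1)+(8 × 10⁻⁴)(+0.39) = 1.8 × 10⁻⁴ → stable
  90–165 m: −αΔT+βΔS = −(1.2 × 10⁻⁴)(+3.4)+(8 × 10⁻⁴)(+0.40) = -8.8 × 10⁻⁵ → UNSTABLE
  165–190 m: −αΔT+βΔS = −(1.2 × 10⁻⁴)(-1.5)+(8 × 10⁻⁴)(+0.18) = 3.2 × 10⁻⁴ → stable
  190–199 m: −αΔT+βΔS = −(1.2 × 10⁻⁴)(+0.3)+(8 × 10⁻⁴)(+0.23) = 1.5 × 10⁻⁴ → stable
The 90–165 m interval has Δρ < 0: lighter water underlies denser water.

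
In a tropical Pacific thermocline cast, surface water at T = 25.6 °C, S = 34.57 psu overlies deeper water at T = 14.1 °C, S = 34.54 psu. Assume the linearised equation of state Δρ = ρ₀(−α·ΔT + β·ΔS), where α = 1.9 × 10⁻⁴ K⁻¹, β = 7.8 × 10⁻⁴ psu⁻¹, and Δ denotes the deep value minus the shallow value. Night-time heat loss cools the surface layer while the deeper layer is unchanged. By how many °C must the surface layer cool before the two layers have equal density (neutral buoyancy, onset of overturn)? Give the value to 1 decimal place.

11.4 °C

Neutral buoyancy requires Δρ = 0, i.e. −α(T_deep − T_surf′) + β(S_deep − S_surf) = 0.
T_surf′ = T_deep − (β/α)·ΔS = 14.1 − (7.8 × 10⁻⁴/1.9 × 10⁻⁴)·(-0.03) = 14.223 °C.
Cooling required: 25.6 − (14.223) = 11.377 °C.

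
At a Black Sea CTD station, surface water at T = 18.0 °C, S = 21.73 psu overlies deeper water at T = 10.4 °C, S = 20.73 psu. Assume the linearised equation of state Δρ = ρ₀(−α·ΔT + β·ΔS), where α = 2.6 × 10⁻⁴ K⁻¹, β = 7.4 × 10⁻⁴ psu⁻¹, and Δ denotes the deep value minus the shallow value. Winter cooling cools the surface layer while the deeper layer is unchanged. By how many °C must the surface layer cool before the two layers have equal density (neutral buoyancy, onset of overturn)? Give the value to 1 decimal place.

Neutral buoyancy requires Δρ = 0, i.e. −α(T_deep − T_surf′) + β(S_deep − S_surf) = 0.
T_surf′ = T_deep − (β/α)·ΔS = 10.4 − (7.4 × 10⁻⁴/2.6 × 10⁻⁴)·(-1.00) = 13.246 °C.
Cooling required: 18.0 − (13.246) = 4.754 °C.

4.8 °C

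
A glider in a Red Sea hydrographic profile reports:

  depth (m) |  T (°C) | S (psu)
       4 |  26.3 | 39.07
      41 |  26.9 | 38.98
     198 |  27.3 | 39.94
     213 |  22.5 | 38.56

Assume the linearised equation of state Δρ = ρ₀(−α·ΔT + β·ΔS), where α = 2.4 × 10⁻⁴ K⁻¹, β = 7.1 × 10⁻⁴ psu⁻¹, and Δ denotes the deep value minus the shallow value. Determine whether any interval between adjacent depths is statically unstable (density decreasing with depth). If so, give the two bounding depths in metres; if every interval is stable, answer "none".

Evaluate Δρ/ρ₀ = −αΔT + βΔS across each adjacent pair:
  4–41 m: −αΔT+βΔS = −(2.4 × 10⁻⁴)(+0.6)+(7.1 × 10⁻⁴)(-0.09) = -2.1 × 10⁻⁴ → UNSTABLE
  41–198 m: −αΔT+βΔS = −(2.4 × 10⁻⁴)(+0.4)+(7.1 × 10⁻⁴)(+0.96) = 5.9 × 10⁻⁴ → stable
  198–213 m: −αΔT+βΔS = −(2.4 × 10⁻⁴)(-4.8)+(7.1 × 10⁻⁴)(-1.38) = 1.7 × 10⁻⁴ → stable
The 4–41 m interval has Δρ < 0: lighter water underlies denser water.

4–41 m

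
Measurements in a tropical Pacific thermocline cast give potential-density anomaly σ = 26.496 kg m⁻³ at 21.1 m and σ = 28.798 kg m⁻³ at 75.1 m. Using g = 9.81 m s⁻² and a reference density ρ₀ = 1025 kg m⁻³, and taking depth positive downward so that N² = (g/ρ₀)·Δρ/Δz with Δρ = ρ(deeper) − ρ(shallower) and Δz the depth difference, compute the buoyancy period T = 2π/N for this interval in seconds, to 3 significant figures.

311 s

Δρ = 1028.798 − 1026.496 = 2.302 kg m⁻³ over Δz = 75.1 − 21.1 = 54 m.
N² = (9.81/1025) × (2.302/54) = 4.0800 × 10⁻⁴ s⁻².
N = √(4.0800 × 10⁻⁴) = 0.020199 rad s⁻¹, so T = 2π/N = 311.06 s ≈ 311 s.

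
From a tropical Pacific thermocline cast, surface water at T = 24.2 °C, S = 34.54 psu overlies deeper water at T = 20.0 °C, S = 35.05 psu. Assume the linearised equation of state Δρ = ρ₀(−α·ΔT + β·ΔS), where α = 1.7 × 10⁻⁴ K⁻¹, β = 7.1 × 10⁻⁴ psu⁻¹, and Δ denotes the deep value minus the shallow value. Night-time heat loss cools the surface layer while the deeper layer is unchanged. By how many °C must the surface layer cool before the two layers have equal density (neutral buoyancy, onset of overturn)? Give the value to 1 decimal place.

Neutral buoyancy requires Δρ = 0, i.e. −α(T_deep − T_surf′) + β(S_deep − S_surf) = 0.
T_surf′ = T_deep − (β/α)·ΔS = 20.0 − (7.1 × 10⁻⁴/1.7 × 10⁻⁴)·(+0.51) = 17.870 °C.
Cooling required: 24.2 − (17.870) = 6.330 °C.

6.3 °C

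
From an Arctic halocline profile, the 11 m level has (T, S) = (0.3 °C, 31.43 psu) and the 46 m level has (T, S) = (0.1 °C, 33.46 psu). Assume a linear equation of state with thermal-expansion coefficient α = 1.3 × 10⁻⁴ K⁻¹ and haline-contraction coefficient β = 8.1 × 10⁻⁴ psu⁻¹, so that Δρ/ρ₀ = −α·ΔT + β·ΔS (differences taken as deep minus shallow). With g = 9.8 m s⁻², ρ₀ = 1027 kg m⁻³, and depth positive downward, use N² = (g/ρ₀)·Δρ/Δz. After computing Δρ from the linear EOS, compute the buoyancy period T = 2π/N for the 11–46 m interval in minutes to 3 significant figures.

ΔT = -0.2 K, ΔS = +2.03 psu (deep − shallow).
Δρ/ρ₀ = −αΔT + βΔS = 2.60 × 10⁻⁵ + 1.6443 × 10⁻³ = 1.6703 × 10⁻³, so Δρ ≈ 1.715 kg m⁻³.
N² = (g/ρ₀)·Δρ/Δz = g·(Δρ/ρ₀)/Δz = 9.8 × 1.6703 × 10⁻³ / 35 = 4.6768 × 10⁻⁴ s⁻².
N = √(4.6768 × 10⁻⁴) = 0.021626 rad s⁻¹ → T = 2π/N = 290.54 s = 4.8423 min ≈ 4.84 min.

4.84 min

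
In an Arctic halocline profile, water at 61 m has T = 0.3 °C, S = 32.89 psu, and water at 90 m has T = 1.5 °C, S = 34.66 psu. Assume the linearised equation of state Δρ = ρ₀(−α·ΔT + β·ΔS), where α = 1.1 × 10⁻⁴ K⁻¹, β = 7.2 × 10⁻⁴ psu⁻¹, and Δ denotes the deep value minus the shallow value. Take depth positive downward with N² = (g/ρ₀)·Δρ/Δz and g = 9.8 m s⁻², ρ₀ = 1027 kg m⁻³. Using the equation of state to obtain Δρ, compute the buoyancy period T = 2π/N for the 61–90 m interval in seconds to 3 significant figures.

320 s

ΔT = +1.2 K, ΔS = +1.77 psu (deep − shallow).
Δρ/ρ₀ = −αΔT + βΔS = -1.32 × 10⁻⁴ + 1.2744 × 10⁻³ = 1.1424 × 10⁻³, so Δρ ≈ 1.173 kg m⁻³.
N² = (g/ρ₀)·Δρ/Δz = g·(Δρ/ρ₀)/Δz = 9.8 × 1.1424 × 10⁻³ / 29 = 3.8605 × 10⁻⁴ s⁻².
N = √(3.8605 × 10⁻⁴) = 0.019648 rad s⁻¹ → T = 2π/N = 319.79 s ≈ 320 s.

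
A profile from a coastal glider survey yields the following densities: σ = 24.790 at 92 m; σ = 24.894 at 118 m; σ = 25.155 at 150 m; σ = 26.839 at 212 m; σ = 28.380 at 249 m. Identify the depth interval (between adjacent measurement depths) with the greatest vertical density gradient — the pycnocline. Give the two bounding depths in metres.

212–249 m

Compute the density gradient over each adjacent pair:
  92–118 m: Δρ/Δz = 0.104/26 = 4.0 × 10⁻³ kg m⁻⁴
  118–150 m: Δρ/Δz = 0.261/32 = 8.2 × 10⁻³ kg m⁻⁴
  150–212 m: Δρ/Δz = 1.684/62 = 0.027 kg m⁻⁴
  212–249 m: Δρ/Δz = 1.541/37 = 0.042 kg m⁻⁴
The largest gradient is in the 212–249 m interval — the pycnocline.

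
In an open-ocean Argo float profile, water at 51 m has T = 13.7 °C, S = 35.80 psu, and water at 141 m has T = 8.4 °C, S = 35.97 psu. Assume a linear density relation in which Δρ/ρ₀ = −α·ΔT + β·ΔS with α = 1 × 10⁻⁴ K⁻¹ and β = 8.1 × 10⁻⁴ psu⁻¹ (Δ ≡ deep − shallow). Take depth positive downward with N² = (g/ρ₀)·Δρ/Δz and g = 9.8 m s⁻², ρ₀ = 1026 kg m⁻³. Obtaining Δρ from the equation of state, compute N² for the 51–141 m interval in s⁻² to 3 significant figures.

ΔT = -5.3 K, ΔS = +0.17 psu (deep − shallow).
Δρ/ρ₀ = −αΔT + βΔS = 5.30 × 10⁻⁴ + 1.377 × 10⁻⁴ = 6.677 × 10⁻⁴, so Δρ ≈ 0.6851 kg m⁻³.
N² = (g/ρ₀)·Δρ/Δz = g·(Δρ/ρ₀)/Δz = 9.8 × 6.677 × 10⁻⁴ / 90 = 7.2705 × 10⁻⁵ s⁻² ≈ 7.27 × 10⁻⁵ s⁻².

7.27 × 10⁻⁵ s⁻²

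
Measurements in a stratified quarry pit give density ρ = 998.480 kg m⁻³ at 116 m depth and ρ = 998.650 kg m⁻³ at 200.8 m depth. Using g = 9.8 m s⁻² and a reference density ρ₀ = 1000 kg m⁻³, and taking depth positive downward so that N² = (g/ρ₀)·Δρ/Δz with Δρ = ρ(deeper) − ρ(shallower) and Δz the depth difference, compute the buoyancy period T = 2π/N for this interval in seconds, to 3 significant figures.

Δρ = 998.650 − 998.480 = 0.170 kg m⁻³ over Δz = 200.8 − 116 = 84.8 m.
N² = (9.8/1000) × (0.170/84.8) = 1.9646 × 10⁻⁵ s⁻².
N = √(1.9646 × 10⁻⁵) = 4.4324 × 10⁻³ rad s⁻¹, so T = 2π/N = 1.4176 × 10³ s ≈ 1.42 × 10³ s.
Since Δρ > 0 the layer is stably stratified.

1.42 × 10³ s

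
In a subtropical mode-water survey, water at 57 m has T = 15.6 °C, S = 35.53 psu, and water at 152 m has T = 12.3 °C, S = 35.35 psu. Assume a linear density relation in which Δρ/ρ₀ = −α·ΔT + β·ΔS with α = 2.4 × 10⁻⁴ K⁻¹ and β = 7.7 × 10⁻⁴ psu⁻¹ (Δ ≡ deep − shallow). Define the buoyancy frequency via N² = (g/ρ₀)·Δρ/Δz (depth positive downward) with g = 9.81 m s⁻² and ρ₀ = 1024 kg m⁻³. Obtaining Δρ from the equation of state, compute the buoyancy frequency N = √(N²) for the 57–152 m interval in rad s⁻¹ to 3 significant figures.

ΔT = -3.3 K, ΔS = -0.18 psu (deep − shallow).
Δρ/ρ₀ = −αΔT + βΔS = 7.92 × 10⁻⁴ − 1.386 × 10⁻⁴ = 6.534 × 10⁻⁴, so Δρ ≈ 0.6691 kg m⁻³.
N² = (g/ρ₀)·Δρ/Δz = g·(Δρ/ρ₀)/Δz = 9.81 × 6.534 × 10⁻⁴ / 95 = 6.7472 × 10⁻⁵ s⁻².
N = √(6.7472 × 10⁻⁵) = 8.2141 × 10⁻³ rad s⁻¹ ≈ 8.21 × 10⁻³ rad s⁻¹.

8.21 × 10⁻³ rad s⁻¹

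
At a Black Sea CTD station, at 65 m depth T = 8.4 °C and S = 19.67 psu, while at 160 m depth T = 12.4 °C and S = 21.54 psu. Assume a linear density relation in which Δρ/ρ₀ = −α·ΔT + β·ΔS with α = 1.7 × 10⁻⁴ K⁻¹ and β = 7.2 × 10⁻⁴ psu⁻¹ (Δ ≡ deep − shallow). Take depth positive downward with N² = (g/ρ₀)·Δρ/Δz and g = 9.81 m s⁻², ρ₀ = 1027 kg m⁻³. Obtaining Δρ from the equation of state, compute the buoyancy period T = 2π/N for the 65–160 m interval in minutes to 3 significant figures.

ΔT = +4.0 K, ΔS = +1.87 psu (deep − shallow).
Δρ/ρ₀ = −αΔT + βΔS = -6.80 × 10⁻⁴ + 1.3464 × 10⁻³ = 6.664 × 10⁻⁴, so Δρ ≈ 0.6844 kg m⁻³.
N² = (g/ρ₀)·Δρ/Δz = g·(Δρ/ρ₀)/Δz = 9.81 × 6.664 × 10⁻⁴ / 95 = 6.8815 × 10⁻⁵ s⁻².
N = √(6.8815 × 10⁻⁵) = 8.2955 × 10⁻³ rad s⁻¹ → T = 2π/N = 757.42 s = 12.624 min ≈ 12.6 min.

12.6 min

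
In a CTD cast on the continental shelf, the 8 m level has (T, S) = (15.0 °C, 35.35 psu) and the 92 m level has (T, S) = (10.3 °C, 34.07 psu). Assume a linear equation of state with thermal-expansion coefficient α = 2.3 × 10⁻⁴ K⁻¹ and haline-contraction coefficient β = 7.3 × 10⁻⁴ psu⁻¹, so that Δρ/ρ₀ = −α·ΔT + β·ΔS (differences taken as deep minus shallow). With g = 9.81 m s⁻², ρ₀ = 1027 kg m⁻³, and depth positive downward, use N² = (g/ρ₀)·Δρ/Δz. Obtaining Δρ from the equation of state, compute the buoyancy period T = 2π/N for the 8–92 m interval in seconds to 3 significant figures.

1.52 × 10³ s

ΔT = -4.7 K, ΔS = -1.28 psu (deep − shallow).
Δρ/ρ₀ = −αΔT + βΔS = 1.081 × 10⁻³ − 9.344 × 10⁻⁴ = 1.466 × 10⁻⁴, so Δρ ≈ 0.1506 kg m⁻³.
N² = (g/ρ₀)·Δρ/Δz = g·(Δρ/ρ₀)/Δz = 9.81 × 1.466 × 10⁻⁴ / 84 = 1.7121 × 10⁻⁵ s⁻².
N = √(1.7121 × 10⁻⁵) = 4.1378 × 10⁻³ rad s⁻¹ → T = 2π/N = 1.5185 × 10³ s ≈ 1.52 × 10³ s.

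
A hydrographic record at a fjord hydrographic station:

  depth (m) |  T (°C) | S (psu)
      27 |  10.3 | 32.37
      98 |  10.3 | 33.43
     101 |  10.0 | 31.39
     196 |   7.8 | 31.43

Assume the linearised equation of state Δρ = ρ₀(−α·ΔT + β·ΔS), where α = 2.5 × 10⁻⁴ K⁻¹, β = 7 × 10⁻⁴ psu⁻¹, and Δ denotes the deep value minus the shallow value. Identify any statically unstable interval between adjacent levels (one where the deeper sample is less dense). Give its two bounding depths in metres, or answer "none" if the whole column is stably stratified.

98–101 m

Evaluate Δρ/ρ₀ = −αΔT + βΔS across each adjacent pair:
  27–98 m: −αΔT+βΔS = −(2.5 × 10⁻⁴)(+0.0)+(7 × 10⁻⁴)(+1.06) = 7.4 × 10⁻⁴ → stable
  98–101 m: −αΔT+βΔS = −(2.5 × 10⁻⁴)(-0.3)+(7 × 10⁻⁴)(-2.04) = -1.4 × 10⁻³ → UNSTABLE
  101–196 m: −αΔT+βΔS = −(2.5 × 10⁻⁴)(-2.2)+(7 × 10⁻⁴)(+0.04) = 5.8 × 10⁻⁴ → stable
The 98–101 m interval has Δρ < 0: lighter water underlies denser water.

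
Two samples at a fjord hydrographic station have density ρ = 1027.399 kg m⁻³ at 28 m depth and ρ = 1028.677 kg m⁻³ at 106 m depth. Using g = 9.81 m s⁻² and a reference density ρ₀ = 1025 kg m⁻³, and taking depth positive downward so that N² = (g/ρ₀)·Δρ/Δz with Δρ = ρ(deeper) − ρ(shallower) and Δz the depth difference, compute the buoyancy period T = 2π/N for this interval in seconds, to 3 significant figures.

502 s

Δρ = 1028.677 − 1027.399 = 1.278 kg m⁻³ over Δz = 106 − 28 = 78 m.
N² = (9.81/1025) × (1.278/78) = 1.5681 × 10⁻⁴ s⁻².
N = √(1.5681 × 10⁻⁴) = 0.012522 rad s⁻¹, so T = 2π/N = 501.77 s ≈ 502 s.
A positive N² confirms static stability across the interval.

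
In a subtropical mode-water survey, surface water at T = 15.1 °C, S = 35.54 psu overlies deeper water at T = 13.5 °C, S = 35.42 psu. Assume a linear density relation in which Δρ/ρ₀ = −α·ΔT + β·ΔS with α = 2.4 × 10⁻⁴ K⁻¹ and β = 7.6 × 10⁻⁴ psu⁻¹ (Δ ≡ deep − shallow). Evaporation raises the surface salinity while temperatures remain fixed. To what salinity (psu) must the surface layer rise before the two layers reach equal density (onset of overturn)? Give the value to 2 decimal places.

35.93 psu

Neutral buoyancy requires −α(T_deep − T_surf) + β(S_deep − S_surf′) = 0.
S_surf′ = S_deep − (α/β)·ΔT = 35.42 − (2.4 × 10⁻⁴/7.6 × 10⁻⁴)·(-1.6) = 35.9253 psu.
Increase required: 35.9253 − 35.54 = 0.3853 psu.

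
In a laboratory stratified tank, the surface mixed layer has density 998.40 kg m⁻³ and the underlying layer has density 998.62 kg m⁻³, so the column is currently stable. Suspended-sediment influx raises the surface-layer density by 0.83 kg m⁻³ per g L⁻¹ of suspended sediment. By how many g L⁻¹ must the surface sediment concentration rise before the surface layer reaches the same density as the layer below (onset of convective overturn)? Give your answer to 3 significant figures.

Density deficit of the surface layer: 998.62 − 998.40 = 0.22 kg m⁻³.
Required change = 0.22 / 0.83 = 0.265 g L⁻¹.

0.265 g L⁻¹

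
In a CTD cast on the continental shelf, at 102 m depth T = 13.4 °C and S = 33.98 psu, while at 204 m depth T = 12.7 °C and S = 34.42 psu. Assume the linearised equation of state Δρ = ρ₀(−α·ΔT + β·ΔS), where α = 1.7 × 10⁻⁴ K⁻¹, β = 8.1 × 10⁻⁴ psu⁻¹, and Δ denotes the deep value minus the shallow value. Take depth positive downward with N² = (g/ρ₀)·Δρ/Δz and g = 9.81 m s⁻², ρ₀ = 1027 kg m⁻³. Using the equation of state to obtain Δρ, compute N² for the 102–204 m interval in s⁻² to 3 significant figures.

4.57 × 10⁻⁵ s⁻²

ΔT = -0.7 K, ΔS = +0.44 psu (deep − shallow).
Δρ/ρ₀ = −αΔT + βΔS = 1.19 × 10⁻⁴ + 3.564 × 10⁻⁴ = 4.754 × 10⁻⁴, so Δρ ≈ 0.4882 kg m⁻³.
N² = (g/ρ₀)·Δρ/Δz = g·(Δρ/ρ₀)/Δz = 9.81 × 4.754 × 10⁻⁴ / 102 = 4.5722 × 10⁻⁵ s⁻² ≈ 4.57 × 10⁻⁵ s⁻².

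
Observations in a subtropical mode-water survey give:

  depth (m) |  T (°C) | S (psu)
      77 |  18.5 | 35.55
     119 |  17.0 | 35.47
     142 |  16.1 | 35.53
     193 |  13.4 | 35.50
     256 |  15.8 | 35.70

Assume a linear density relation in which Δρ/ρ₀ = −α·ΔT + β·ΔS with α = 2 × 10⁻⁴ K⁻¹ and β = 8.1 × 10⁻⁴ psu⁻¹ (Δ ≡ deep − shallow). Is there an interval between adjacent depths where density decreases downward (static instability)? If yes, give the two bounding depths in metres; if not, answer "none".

193–256 m

Evaluate Δρ/ρ₀ = −αΔT + βΔS across each adjacent pair:
  77–119 m: −αΔT+βΔS = −(2 × 10⁻⁴)(-1.5)+(8.1 × 10⁻⁴)(-0.08) = 2.4 × 10⁻⁴ → stable
  119–142 m: −αΔT+βΔS = −(2 × 10⁻⁴)(-0.9)+(8.1 × 10⁻⁴)(+0.06) = 2.3 × 10⁻⁴ → stable
  142–193 m: −αΔT+βΔS = −(2 × 10⁻⁴)(-2.7)+(8.1 × 10⁻⁴)(-0.03) = 5.2 × 10⁻⁴ → stable
  193–256 m: −αΔT+βΔS = −(2 × 10⁻⁴)(+2.4)+(8.1 × 10⁻⁴)(+0.20) = -3.2 × 10⁻⁴ → UNSTABLE
The 193–256 m interval has Δρ < 0: lighter water underlies denser water.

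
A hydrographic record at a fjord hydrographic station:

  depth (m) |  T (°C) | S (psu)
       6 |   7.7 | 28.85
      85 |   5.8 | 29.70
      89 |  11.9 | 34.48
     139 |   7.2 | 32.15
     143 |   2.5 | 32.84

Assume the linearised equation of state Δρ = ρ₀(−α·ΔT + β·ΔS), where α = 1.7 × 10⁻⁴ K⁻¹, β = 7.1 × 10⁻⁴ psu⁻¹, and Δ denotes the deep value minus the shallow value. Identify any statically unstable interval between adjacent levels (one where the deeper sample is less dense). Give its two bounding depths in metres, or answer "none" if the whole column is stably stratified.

89–139 m

Evaluate Δρ/ρ₀ = −αΔT + βΔS across each adjacent pair:
  6–85 m: −αΔT+βΔS = −(1.7 × 10⁻⁴)(-1.9)+(7.1 × 10⁻⁴)(+0.85) = 9.3 × 10⁻⁴ → stable
  85–89 m: −αΔT+βΔS = −(1.7 × 10⁻⁴)(+6.1)+(7.1 × 10⁻⁴)(+4.78) = 2.4 × 10⁻³ → stable
  89–139 m: −αΔT+βΔS = −(1.7 × 10⁻⁴)(-4.7)+(7.1 × 10⁻⁴)(-2.33) = -8.6 × 10⁻⁴ → UNSTABLE
  139–143 m: −αΔT+βΔS = −(1.7 × 10⁻⁴)(-4.7)+(7.1 × 10⁻⁴)(+0.69) = 1.3 × 10⁻³ → stable
The 89–139 m interval has Δρ < 0: lighter water underlies denser water.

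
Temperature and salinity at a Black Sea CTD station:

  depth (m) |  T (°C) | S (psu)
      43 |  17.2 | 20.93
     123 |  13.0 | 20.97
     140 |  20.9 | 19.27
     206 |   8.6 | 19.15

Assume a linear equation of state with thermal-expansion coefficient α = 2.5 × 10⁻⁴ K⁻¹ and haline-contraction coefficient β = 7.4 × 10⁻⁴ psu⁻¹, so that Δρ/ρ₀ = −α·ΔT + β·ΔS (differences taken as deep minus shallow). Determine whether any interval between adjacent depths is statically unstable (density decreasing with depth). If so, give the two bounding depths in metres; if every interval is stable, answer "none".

123–140 m

Evaluate Δρ/ρ₀ = −αΔT + βΔS across each adjacent pair:
  43–123 m: −αΔT+βΔS = −(2.5 × 10⁻⁴)(-4.2)+(7.4 × 10⁻⁴)(+0.04) = 1.1 × 10⁻³ → stable
  123–140 m: −αΔT+βΔS = −(2.5 × 10⁻⁴)(+7.9)+(7.4 × 10⁻⁴)(-1.70) = -3.2 × 10⁻³ → UNSTABLE
  140–206 m: −αΔT+βΔS = −(2.5 × 10⁻⁴)(-12.3)+(7.4 × 10⁻⁴)(-0.12) = 3.0 × 10⁻³ → stable
The 123–140 m interval has Δρ < 0: lighter water underlies denser water.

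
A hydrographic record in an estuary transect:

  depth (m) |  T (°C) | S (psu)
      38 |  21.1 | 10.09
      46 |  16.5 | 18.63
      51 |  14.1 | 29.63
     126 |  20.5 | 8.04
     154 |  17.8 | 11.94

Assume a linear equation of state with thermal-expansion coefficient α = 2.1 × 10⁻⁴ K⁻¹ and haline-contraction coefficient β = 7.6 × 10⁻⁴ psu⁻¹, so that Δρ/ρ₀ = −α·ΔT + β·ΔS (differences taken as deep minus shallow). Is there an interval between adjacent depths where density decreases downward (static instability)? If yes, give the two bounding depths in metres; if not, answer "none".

Evaluate Δρ/ρ₀ = −αΔT + βΔS across each adjacent pair:
  38–46 m: −αΔT+βΔS = −(2.1 × 10⁻⁴)(-4.6)+(7.6 × 10⁻⁴)(+8.54) = 7.5 × 10⁻³ → stable
  46–51 m: −αΔT+βΔS = −(2.1 × 10⁻⁴)(-2.4)+(7.6 × 10⁻⁴)(+11.00) = 8.9 × 10⁻³ → stable
  51–126 m: −αΔT+βΔS = −(2.1 × 10⁻⁴)(+6.4)+(7.6 × 10⁻⁴)(-21.59) = -0.018 → UNSTABLE
  126–154 m: −αΔT+βΔS = −(2.1 × 10⁻⁴)(-2.7)+(7.6 × 10⁻⁴)(+3.90) = 3.5 × 10⁻³ → stable
The 51–126 m interval has Δρ < 0: lighter water underlies denser water.

51–126 m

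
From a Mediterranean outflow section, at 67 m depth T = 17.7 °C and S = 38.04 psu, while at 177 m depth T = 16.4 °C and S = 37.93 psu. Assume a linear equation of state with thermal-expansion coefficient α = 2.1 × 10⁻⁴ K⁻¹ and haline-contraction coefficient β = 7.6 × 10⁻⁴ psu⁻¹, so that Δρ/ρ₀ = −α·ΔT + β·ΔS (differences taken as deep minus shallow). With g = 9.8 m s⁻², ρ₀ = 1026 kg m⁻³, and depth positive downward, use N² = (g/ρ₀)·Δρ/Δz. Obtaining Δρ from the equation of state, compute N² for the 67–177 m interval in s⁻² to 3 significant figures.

ΔT = -1.3 K, ΔS = -0.11 psu (deep − shallow).
Δρ/ρ₀ = −αΔT + βΔS = 2.73 × 10⁻⁴ − 8.36 × 10⁻⁵ = 1.894 × 10⁻⁴, so Δρ ≈ 0.1943 kg m⁻³.
N² = (g/ρ₀)·Δρ/Δz = g·(Δρ/ρ₀)/Δz = 9.8 × 1.894 × 10⁻⁴ / 110 = 1.6874 × 10⁻⁵ s⁻² ≈ 1.69 × 10⁻⁵ s⁻².

1.69 × 10⁻⁵ s⁻²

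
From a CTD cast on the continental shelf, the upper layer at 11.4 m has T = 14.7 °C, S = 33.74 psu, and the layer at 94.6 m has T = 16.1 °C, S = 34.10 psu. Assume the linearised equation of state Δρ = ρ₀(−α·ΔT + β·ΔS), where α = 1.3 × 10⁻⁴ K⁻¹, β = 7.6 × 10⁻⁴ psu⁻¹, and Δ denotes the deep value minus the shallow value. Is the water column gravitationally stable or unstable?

ΔT = 16.1 − 14.7 = +1.4 K and ΔS = 34.10 − 33.74 = +0.36 psu (deep − shallow).
−αΔT = -1.82 × 10⁻⁴; βΔS = 2.736 × 10⁻⁴; sum Δρ/ρ₀ = 9.16 × 10⁻⁵.
Δρ/ρ₀ > 0, so Δρ > 0: deeper water is denser → statically stable.

stable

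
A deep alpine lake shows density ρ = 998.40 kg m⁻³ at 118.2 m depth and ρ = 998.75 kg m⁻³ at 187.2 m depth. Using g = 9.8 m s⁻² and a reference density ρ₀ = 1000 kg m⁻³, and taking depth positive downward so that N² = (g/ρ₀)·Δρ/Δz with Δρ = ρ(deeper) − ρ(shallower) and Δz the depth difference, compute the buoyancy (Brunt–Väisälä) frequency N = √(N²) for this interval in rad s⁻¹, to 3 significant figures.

Δρ = 998.75 − 998.40 = 0.35 kg m⁻³ over Δz = 187.2 − 118.2 = 69 m.
N² = (9.8/1000) × (0.35/69) = 4.9710 × 10⁻⁵ s⁻².
N = √(4.9710 × 10⁻⁵) = 7.0505 × 10⁻³ rad s⁻¹ ≈ 7.05 × 10⁻³ rad s⁻¹.

7.05 × 10⁻³ rad s⁻¹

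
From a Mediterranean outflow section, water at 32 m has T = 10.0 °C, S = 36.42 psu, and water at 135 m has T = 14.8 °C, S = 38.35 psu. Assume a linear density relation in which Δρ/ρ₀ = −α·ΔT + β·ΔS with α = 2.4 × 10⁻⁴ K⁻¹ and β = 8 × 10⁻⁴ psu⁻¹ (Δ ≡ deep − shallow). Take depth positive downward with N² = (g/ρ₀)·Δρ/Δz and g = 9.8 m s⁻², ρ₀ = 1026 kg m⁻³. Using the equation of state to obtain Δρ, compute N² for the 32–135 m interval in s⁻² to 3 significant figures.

3.73 × 10⁻⁵ s⁻²

ΔT = +4.8 K, ΔS = +1.93 psu (deep − shallow).
Δρ/ρ₀ = −αΔT + βΔS = -1.152 × 10⁻³ + 1.544 × 10⁻³ = 3.92 × 10⁻⁴, so Δρ ≈ 0.4022 kg m⁻³.
N² = (g/ρ₀)·Δρ/Δz = g·(Δρ/ρ₀)/Δz = 9.8 × 3.92 × 10⁻⁴ / 103 = 3.7297 × 10⁻⁵ s⁻² ≈ 3.73 × 10⁻⁵ s⁻².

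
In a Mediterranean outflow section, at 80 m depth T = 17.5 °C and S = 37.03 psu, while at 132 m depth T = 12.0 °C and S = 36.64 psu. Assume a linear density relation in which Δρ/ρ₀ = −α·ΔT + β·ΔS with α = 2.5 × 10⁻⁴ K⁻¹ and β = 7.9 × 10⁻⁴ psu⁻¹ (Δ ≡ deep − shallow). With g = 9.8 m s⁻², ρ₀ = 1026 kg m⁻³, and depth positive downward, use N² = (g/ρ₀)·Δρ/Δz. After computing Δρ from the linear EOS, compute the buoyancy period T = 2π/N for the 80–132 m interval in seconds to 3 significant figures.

ΔT = -5.5 K, ΔS = -0.39 psu (deep − shallow).
Δρ/ρ₀ = −αΔT + βΔS = 1.375 × 10⁻³ − 3.081 × 10⁻⁴ = 1.0669 × 10⁻³, so Δρ ≈ 1.095 kg m⁻³.
N² = (g/ρ₀)·Δρ/Δz = g·(Δρ/ρ₀)/Δz = 9.8 × 1.0669 × 10⁻³ / 52 = 2.0107 × 10⁻⁴ s⁻².
N = √(2.0107 × 10⁻⁴) = 0.014180 rad s⁻¹ → T = 2π/N = 443.10 s ≈ 443 s.

443 s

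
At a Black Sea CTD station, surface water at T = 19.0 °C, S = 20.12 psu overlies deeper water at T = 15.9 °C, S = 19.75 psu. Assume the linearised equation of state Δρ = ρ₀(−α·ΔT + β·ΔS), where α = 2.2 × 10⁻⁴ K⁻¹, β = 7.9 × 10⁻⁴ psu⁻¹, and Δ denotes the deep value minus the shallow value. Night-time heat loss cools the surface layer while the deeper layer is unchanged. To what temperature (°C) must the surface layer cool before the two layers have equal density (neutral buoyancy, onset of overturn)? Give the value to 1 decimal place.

17.2 °C

Neutral buoyancy requires Δρ = 0, i.e. −α(T_deep − T_surf′) + β(S_deep − S_surf) = 0.
T_surf′ = T_deep − (β/α)·ΔS = 15.9 − (7.9 × 10⁻⁴/2.2 × 10⁻⁴)·(-0.37) = 17.229 °C.
Cooling required: 19.0 − (17.229) = 1.771 °C.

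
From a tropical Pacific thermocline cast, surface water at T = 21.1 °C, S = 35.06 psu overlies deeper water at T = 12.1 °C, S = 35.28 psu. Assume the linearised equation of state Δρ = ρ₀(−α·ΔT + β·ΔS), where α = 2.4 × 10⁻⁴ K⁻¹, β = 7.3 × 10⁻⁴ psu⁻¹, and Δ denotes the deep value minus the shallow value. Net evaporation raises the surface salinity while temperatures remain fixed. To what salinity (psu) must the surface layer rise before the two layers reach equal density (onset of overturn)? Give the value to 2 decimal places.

Neutral buoyancy requires −α(T_deep − T_surf) + β(S_deep − S_surf′) = 0.
S_surf′ = S_deep − (α/β)·ΔT = 35.28 − (2.4 × 10⁻⁴/7.3 × 10⁻⁴)·(-9.0) = 38.2389 psu.
Increase required: 38.2389 − 35.06 = 3.1789 psu.

38.24 psu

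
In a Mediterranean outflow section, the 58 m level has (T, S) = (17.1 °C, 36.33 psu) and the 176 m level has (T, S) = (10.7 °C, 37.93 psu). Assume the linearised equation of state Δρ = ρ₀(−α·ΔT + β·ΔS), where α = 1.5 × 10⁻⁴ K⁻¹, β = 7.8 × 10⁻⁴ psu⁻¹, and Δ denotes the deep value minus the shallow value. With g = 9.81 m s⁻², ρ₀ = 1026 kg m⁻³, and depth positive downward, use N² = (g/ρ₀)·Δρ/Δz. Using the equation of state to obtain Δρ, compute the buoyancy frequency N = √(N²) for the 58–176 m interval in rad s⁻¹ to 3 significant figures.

0.0135 rad s⁻¹

ΔT = -6.4 K, ΔS = +1.60 psu (deep − shallow).
Δρ/ρ₀ = −αΔT + βΔS = 9.60 × 10⁻⁴ + 1.248 × 10⁻³ = 2.208 × 10⁻³, so Δρ ≈ 2.265 kg m⁻³.
N² = (g/ρ₀)·Δρ/Δz = g·(Δρ/ρ₀)/Δz = 9.81 × 2.208 × 10⁻³ / 118 = 1.8356 × 10⁻⁴ s⁻².
N = √(1.8356 × 10⁻⁴) = 0.013548 rad s⁻¹ ≈ 0.0135 rad s⁻¹.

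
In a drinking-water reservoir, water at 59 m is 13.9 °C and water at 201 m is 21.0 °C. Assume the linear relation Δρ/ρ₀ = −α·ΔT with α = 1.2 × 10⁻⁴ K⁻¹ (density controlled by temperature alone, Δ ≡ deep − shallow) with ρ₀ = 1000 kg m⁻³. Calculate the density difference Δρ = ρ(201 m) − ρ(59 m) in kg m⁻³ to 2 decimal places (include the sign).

-0.85 kg m⁻³

ΔT = +7.1 K, Δρ/ρ₀ = −αΔT = -8.52 × 10⁻⁴.
Δρ = 1000 × (-8.52 × 10⁻⁴) = -0.85 kg m⁻³.
Negative Δρ: lighter below, statically unstable.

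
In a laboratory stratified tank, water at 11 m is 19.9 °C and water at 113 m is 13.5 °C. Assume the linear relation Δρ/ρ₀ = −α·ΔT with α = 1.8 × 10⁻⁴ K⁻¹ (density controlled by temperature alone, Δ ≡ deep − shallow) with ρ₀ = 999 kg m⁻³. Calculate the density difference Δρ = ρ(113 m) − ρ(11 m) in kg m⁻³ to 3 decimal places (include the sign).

ΔT = -6.4 K, Δρ/ρ₀ = −αΔT = 1.152 × 10⁻³.
Δρ = 999 × (1.152 × 10⁻³) = +1.151 kg m⁻³.
Positive Δρ: denser below, stable.

+1.151 kg m⁻³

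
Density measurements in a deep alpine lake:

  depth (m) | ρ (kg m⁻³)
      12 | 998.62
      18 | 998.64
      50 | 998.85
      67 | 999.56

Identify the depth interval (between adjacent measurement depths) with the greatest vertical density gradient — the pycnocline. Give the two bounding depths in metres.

Compute the density gradient over each adjacent pair:
  12–18 m: Δρ/Δz = 0.02/6 = 3.3 × 10⁻³ kg m⁻⁴
  18–50 m: Δρ/Δz = 0.21/32 = 6.6 × 10⁻³ kg m⁻⁴
  50–67 m: Δρ/Δz = 0.71/17 = 0.042 kg m⁻⁴
The largest gradient is in the 50–67 m interval — the pycnocline.

50–67 m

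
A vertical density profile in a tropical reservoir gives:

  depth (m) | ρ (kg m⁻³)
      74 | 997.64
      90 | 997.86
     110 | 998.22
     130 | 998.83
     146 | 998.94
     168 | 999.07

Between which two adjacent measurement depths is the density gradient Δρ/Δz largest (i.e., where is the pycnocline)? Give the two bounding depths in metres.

110–130 m

Compute the density gradient over each adjacent pair:
  74–90 m: Δρ/Δz = 0.22/16 = 0.014 kg m⁻⁴
  90–110 m: Δρ/Δz = 0.36/20 = 0.018 kg m⁻⁴
  110–130 m: Δρ/Δz = 0.61/20 = 0.030 kg m⁻⁴
  130–146 m: Δρ/Δz = 0.11/16 = 6.9 × 10⁻³ kg m⁻⁴
  146–168 m: Δρ/Δz = 0.13/22 = 5.9 × 10⁻³ kg m⁻⁴
The largest gradient is in the 110–130 m interval — the pycnocline.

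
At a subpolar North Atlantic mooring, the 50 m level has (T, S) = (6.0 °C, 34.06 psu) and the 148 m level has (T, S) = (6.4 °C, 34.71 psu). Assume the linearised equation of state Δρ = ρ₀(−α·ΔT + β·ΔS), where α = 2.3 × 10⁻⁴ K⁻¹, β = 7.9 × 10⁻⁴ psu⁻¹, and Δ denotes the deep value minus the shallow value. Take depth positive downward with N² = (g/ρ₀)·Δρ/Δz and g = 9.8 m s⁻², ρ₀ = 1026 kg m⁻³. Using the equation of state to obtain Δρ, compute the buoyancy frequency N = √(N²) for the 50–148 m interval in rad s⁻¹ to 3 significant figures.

6.49 × 10⁻³ rad s⁻¹

ΔT = +0.4 K, ΔS = +0.65 psu (deep − shallow).
Δρ/ρ₀ = −αΔT + βΔS = -9.20 × 10⁻⁵ + 5.135 × 10⁻⁴ = 4.215 × 10⁻⁴, so Δρ ≈ 0.4325 kg m⁻³.
N² = (g/ρ₀)·Δρ/Δz = g·(Δρ/ρ₀)/Δz = 9.8 × 4.215 × 10⁻⁴ / 98 = 4.2150 × 10⁻⁵ s⁻².
N = √(4.2150 × 10⁻⁵) = 6.4923 × 10⁻³ rad s⁻¹ ≈ 6.49 × 10⁻³ rad s⁻¹.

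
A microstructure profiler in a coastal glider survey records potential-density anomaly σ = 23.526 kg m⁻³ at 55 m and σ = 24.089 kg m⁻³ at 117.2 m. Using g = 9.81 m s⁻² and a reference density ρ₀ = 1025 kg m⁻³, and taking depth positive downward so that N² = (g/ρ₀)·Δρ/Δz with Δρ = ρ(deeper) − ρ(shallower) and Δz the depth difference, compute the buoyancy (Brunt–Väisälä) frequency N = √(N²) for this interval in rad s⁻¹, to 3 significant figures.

9.31 × 10⁻³ rad s⁻¹

Δρ = 1024.089 − 1023.526 = 0.563 kg m⁻³ over Δz = 117.2 − 55 = 62.2 m.
N² = (9.81/1025) × (0.563/62.2) = 8.6629 × 10⁻⁵ s⁻².
N = √(8.6629 × 10⁻⁵) = 9.3075 × 10⁻³ rad s⁻¹ ≈ 9.31 × 10⁻³ rad s⁻¹.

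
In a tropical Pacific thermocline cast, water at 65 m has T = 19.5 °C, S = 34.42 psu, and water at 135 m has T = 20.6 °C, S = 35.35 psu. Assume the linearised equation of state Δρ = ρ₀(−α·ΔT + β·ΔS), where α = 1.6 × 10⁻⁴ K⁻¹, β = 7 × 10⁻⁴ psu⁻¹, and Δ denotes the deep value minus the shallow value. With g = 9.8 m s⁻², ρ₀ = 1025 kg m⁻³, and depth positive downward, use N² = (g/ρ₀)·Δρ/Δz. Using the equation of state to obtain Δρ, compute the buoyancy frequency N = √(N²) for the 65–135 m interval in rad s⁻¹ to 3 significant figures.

ΔT = +1.1 K, ΔS = +0.93 psu (deep − shallow).
Δρ/ρ₀ = −αΔT + βΔS = -1.76 × 10⁻⁴ + 6.51 × 10⁻⁴ = 4.75 × 10⁻⁴, so Δρ ≈ 0.4869 kg m⁻³.
N² = (g/ρ₀)·Δρ/Δz = g·(Δρ/ρ₀)/Δz = 9.8 × 4.75 × 10⁻⁴ / 70 = 6.6500 × 10⁻⁵ s⁻².
N = √(6.6500 × 10⁻⁵) = 8.1548 × 10⁻³ rad s⁻¹ ≈ 8.15 × 10⁻³ rad s⁻¹.

8.15 × 10⁻³ rad s⁻¹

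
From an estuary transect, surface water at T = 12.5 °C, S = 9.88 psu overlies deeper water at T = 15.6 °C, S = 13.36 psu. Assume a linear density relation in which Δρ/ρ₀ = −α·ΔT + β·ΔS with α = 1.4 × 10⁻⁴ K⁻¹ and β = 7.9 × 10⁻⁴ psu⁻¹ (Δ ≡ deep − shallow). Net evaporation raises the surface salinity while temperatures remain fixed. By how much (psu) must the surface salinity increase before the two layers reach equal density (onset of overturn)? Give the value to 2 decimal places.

Neutral buoyancy requires −α(T_deep − T_surf) + β(S_deep − S_surf′) = 0.
S_surf′ = S_deep − (α/β)·ΔT = 13.36 − (1.4 × 10⁻⁴/7.9 × 10⁻⁴)·(+3.1) = 12.8106 psu.
Increase required: 12.8106 − 9.88 = 2.9306 psu.

2.93 psu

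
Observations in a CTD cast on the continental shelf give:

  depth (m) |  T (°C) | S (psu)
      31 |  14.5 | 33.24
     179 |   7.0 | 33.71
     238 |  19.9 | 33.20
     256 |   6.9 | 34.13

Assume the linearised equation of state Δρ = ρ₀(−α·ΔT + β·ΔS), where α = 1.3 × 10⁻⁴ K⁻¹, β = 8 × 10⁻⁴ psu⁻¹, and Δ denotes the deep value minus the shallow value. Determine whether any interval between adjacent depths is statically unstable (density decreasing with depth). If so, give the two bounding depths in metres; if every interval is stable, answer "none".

179–238 m

Evaluate Δρ/ρ₀ = −αΔT + βΔS across each adjacent pair:
  31–179 m: −αΔT+βΔS = −(1.3 × 10⁻⁴)(-7.5)+(8 × 10⁻⁴)(+0.47) = 1.4 × 10⁻³ → stable
  179–238 m: −αΔT+βΔS = −(1.3 × 10⁻⁴)(+12.9)+(8 × 10⁻⁴)(-0.51) = -2.1 × 10⁻³ → UNSTABLE
  238–256 m: −αΔT+βΔS = −(1.3 × 10⁻⁴)(-13.0)+(8 × 10⁻⁴)(+0.93) = 2.4 × 10⁻³ → stable
The 179–238 m interval has Δρ < 0: lighter water underlies denser water.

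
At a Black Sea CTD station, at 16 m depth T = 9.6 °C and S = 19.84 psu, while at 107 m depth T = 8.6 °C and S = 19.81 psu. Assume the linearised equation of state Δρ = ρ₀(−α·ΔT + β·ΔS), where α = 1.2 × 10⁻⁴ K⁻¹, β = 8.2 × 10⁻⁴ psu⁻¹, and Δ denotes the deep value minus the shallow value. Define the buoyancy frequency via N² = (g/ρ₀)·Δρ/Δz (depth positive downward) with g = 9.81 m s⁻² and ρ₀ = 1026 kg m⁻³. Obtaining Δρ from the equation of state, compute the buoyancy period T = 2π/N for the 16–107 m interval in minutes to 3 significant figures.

32.7 min

ΔT = -1.0 K, ΔS = -0.03 psu (deep − shallow).
Δρ/ρ₀ = −αΔT + βΔS = 1.20 × 10⁻⁴ − 2.46 × 10⁻⁵ = 9.54 × 10⁻⁵, so Δρ ≈ 0.09788 kg m⁻³.
N² = (g/ρ₀)·Δρ/Δz = g·(Δρ/ρ₀)/Δz = 9.81 × 9.54 × 10⁻⁵ / 91 = 1.0284 × 10⁻⁵ s⁻².
N = √(1.0284 × 10⁻⁵) = 3.2069 × 10⁻³ rad s⁻¹ → T = 2π/N = 1.9593 × 10³ s = 32.655 min ≈ 32.7 min.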